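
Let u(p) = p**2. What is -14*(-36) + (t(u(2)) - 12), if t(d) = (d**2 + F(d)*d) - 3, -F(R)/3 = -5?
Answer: 565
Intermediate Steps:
F(R) = 15 (F(R) = -3*(-5) = 15)
t(d) = -3 + d**2 + 15*d (t(d) = (d**2 + 15*d) - 3 = -3 + d**2 + 15*d)
-14*(-36) + (t(u(2)) - 12) = -14*(-36) + ((-3 + (2**2)**2 + 15*2**2) - 12) = 504 + ((-3 + 4**2 + 15*4) - 12) = 504 + ((-3 + 16 + 60) - 12) = 504 + (73 - 12) = 504 + 61 = 565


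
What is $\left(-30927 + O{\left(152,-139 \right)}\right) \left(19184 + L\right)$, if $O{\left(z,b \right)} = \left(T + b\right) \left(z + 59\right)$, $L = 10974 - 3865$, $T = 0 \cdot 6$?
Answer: $-1584311008$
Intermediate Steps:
$T = 0$
$L = 7109$
$O{\left(z,b \right)} = b \left(59 + z\right)$ ($O{\left(z,b \right)} = \left(0 + b\right) \left(z + 59\right) = b \left(59 + z\right)$)
$\left(-30927 + O{\left(152,-139 \right)}\right) \left(19184 + L\right) = \left(-30927 - 139 \left(59 + 152\right)\right) \left(19184 + 7109\right) = \left(-30927 - 29329\right) 26293 = \left(-60256\right) 26293 = -1584311008$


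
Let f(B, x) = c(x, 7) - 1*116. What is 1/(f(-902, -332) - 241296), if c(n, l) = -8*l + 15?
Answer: -1/241453 ≈ -4.1416e-6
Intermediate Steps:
c(n, l) = 15 - 8*l
f(B, x) = -157 (f(B, x) = (15 - 8*7) - 1*116 = (15 - 56) - 116 = -41 - 116 = -157)
1/(f(-902, -332) - 241296) = 1/(-157 - 241296) = 1/(-241453) = -1/241453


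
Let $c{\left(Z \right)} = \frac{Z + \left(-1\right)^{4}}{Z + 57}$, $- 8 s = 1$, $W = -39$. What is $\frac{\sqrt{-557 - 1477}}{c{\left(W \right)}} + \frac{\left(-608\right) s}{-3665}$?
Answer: $- \frac{76}{3665} - \frac{27 i \sqrt{226}}{19} \approx -0.020737 - 21.363 i$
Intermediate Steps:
$s = - \frac{1}{8}$ ($s = \left(- \frac{1}{8}\right) 1 = - \frac{1}{8} \approx -0.125$)
$c{\left(Z \right)} = \frac{1 + Z}{57 + Z}$ ($c{\left(Z \right)} = \frac{Z + 1}{57 + Z} = \frac{1 + Z}{57 + Z}$)
$\frac{\sqrt{-557 - 1477}}{c{\left(W \right)}} + \frac{\left(-608\right) s}{-3665} = \frac{\sqrt{-557 - 1477}}{\frac{1}{57 - 39} \left(1 - 39\right)} + \frac{\left(-608\right) \left(- \frac{1}{8}\right)}{-3665} = \frac{\sqrt{-557 - 1477}}{\frac{1}{18} \left(-38\right)} + 76 \left(- \frac{1}{3665}\right) = \frac{\sqrt{-557 - 1477}}{\frac{1}{18} \left(-38\right)} - \frac{76}{3665} = \frac{\sqrt{-2034}}{- \frac{19}{9}} - \frac{76}{3665} = 3 i \sqrt{226} \left(- \frac{9}{19}\right) - \frac{76}{3665} = - \frac{27 i \sqrt{226}}{19} - \frac{76}{3665} = - \frac{76}{3665} - \frac{27 i \sqrt{226}}{19}$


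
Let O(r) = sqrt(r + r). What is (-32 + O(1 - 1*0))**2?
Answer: (32 - sqrt(2))**2 ≈ 935.49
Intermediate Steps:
O(r) = sqrt(2)*sqrt(r) (O(r) = sqrt(2*r) = sqrt(2)*sqrt(r))
(-32 + O(1 - 1*0))**2 = (-32 + sqrt(2)*sqrt(1 - 1*0))**2 = (-32 + sqrt(2)*sqrt(1 + 0))**2 = (-32 + sqrt(2)*sqrt(1))**2 = (-32 + sqrt(2)*1)**2 = (-32 + sqrt(2))**2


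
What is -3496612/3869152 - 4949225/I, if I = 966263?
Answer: -804569664577/133522086392 ≈ -6.0257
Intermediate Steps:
-3496612/3869152 - 4949225/I = -3496612/3869152 - 4949225/966263 = -3496612*1/3869152 - 4949225*1/966263 = -124879/138184 - 4949225/966263 = -804569664577/133522086392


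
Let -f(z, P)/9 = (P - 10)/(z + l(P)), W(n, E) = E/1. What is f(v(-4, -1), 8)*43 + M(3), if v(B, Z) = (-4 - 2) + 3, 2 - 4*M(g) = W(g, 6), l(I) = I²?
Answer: 713/61 ≈ 11.689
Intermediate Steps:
W(n, E) = E (W(n, E) = E*1 = E)
M(g) = -1 (M(g) = ½ - ¼*6 = ½ - 3/2 = -1)
v(B, Z) = -3 (v(B, Z) = -6 + 3 = -3)
f(z, P) = -9*(-10 + P)/(z + P²) (f(z, P) = -9*(P - 10)/(z + P²) = -9*(-10 + P)/(z + P²))
f(v(-4, -1), 8)*43 + M(3) = (9*(10 - 1*8)/(-3 + 8²))*43 - 1 = (9*(10 - 8)/(-3 + 64))*43 - 1 = (9*2/61)*43 - 1 = (9*(1/61)*2)*43 - 1 = (18/61)*43 - 1 = 774/61 - 1 = 713/61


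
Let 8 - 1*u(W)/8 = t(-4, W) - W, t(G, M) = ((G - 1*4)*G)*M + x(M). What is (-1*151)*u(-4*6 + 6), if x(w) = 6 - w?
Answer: -654736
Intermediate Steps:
t(G, M) = 6 - M + G*M*(-4 + G) (t(G, M) = ((G - 1*4)*G)*M + (6 - M) = ((G - 4)*G)*M + (6 - M) = ((-4 + G)*G)*M + (6 - M) = (G*(-4 + G))*M + (6 - M) = G*M*(-4 + G) + (6 - M) = 6 - M + G*M*(-4 + G))
u(W) = 16 - 240*W (u(W) = 64 - 8*((6 - W + W*(-4)**2 - 4*(-4)*W) - W) = 64 - 8*((6 - W + W*16 + 16*W) - W) = 64 - 8*((6 - W + 16*W + 16*W) - W) = 64 - 8*((6 + 31*W) - W) = 64 - 8*(6 + 30*W) = 64 + (-48 - 240*W) = 16 - 240*W)
(-1*151)*u(-4*6 + 6) = (-1*151)*(16 - 240*(-4*6 + 6)) = -151*(16 - 240*(-24 + 6)) = -151*(16 - 240*(-18)) = -151*(16 + 4320) = -151*4336 = -654736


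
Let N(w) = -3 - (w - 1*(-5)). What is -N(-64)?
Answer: -56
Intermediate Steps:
N(w) = -8 - w (N(w) = -3 - (w + 5) = -3 - (5 + w) = -3 + (-5 - w) = -8 - w)
-N(-64) = -(-8 - 1*(-64)) = -(-8 + 64) = -1*56 = -56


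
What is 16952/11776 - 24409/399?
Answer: -5012081/83904 ≈ -59.736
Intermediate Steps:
16952/11776 - 24409/399 = 16952*(1/11776) - 24409*1/399 = 2119/1472 - 3487/57 = -5012081/83904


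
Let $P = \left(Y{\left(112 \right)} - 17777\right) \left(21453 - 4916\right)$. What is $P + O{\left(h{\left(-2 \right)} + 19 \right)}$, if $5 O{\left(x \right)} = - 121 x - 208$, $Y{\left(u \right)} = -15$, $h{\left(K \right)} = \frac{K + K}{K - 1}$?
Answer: $- \frac{882680513}{3} \approx -2.9423 \cdot 10^{8}$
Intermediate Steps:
$h{\left(K \right)} = \frac{2 K}{-1 + K}$
$O{\left(x \right)} = - \frac{208}{5} - \frac{121 x}{5}$ ($O{\left(x \right)} = \frac{- 121 x - 208}{5} = \frac{-208 - 121 x}{5} = - \frac{208}{5} - \frac{121 x}{5}$)
$P = -294226304$ ($P = \left(-15 - 17777\right) \left(21453 - 4916\right) = \left(-17792\right) 16537 = -294226304$)
$P + O{\left(h{\left(-2 \right)} + 19 \right)} = -294226304 - \left(\frac{208}{5} + \frac{121 \left(2 \left(-2\right) \frac{1}{-1 - 2} + 19\right)}{5}\right) = -294226304 - \left(\frac{208}{5} + \frac{121 \left(2 \left(-2\right) \frac{1}{-3} + 19\right)}{5}\right) = -294226304 - \left(\frac{208}{5} + \frac{121 \left(2 \left(-2\right) \left(- \frac{1}{3}\right) + 19\right)}{5}\right) = -294226304 - \left(\frac{208}{5} + \frac{121 \left(\frac{4}{3} + 19\right)}{5}\right) = -294226304 - \frac{1601}{3} = - \frac{882680513}{3}$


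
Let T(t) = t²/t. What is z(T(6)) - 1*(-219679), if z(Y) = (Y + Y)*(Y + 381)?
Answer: 224323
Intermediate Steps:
T(t) = t
z(Y) = 2*Y*(381 + Y) (z(Y) = (2*Y)*(381 + Y) = 2*Y*(381 + Y))
z(T(6)) - 1*(-219679) = 2*6*(381 + 6) - 1*(-219679) = 2*6*387 + 219679 = 4644 + 219679 = 224323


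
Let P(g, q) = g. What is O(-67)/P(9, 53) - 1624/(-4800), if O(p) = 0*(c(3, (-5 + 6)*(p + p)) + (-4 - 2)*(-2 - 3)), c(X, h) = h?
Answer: 203/600 ≈ 0.33833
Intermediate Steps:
O(p) = 0 (O(p) = 0*((-5 + 6)*(p + p) + (-4 - 2)*(-2 - 3)) = 0*(1*(2*p) - 6*(-5)) = 0*(2*p + 30) = 0*(30 + 2*p) = 0)
O(-67)/P(9, 53) - 1624/(-4800) = 0/9 - 1624/(-4800) = 0*(1/9) - 1624*(-1/4800) = 0 + 203/600 = 203/600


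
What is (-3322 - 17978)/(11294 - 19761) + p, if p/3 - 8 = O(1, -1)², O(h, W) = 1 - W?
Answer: 326112/8467 ≈ 38.516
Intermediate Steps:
p = 36 (p = 24 + 3*(1 - 1*(-1))² = 24 + 3*(1 + 1)² = 24 + 3*2² = 24 + 3*4 = 24 + 12 = 36)
(-3322 - 17978)/(11294 - 19761) + p = (-3322 - 17978)/(11294 - 19761) + 36 = -21300/(-8467) + 36 = -21300*(-1/8467) + 36 = 21300/8467 + 36 = 326112/8467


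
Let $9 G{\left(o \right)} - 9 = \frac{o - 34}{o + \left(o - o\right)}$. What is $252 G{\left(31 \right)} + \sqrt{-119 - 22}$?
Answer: $\frac{7728}{31} + i \sqrt{141} \approx 249.29 + 11.874 i$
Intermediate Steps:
$G{\left(o \right)} = 1 + \frac{-34 + o}{9 o}$ ($G{\left(o \right)} = 1 + \frac{\left(o - 34\right) \frac{1}{o + \left(o - o\right)}}{9} = 1 + \frac{\left(-34 + o\right) \frac{1}{o + 0}}{9} = 1 + \frac{\left(-34 + o\right) \frac{1}{o}}{9} = 1 + \frac{\frac{1}{o} \left(-34 + o\right)}{9} = 1 + \frac{-34 + o}{9 o}$)
$252 G{\left(31 \right)} + \sqrt{-119 - 22} = 252 \frac{2 \left(-17 + 5 \cdot 31\right)}{9 \cdot 31} + \sqrt{-119 - 22} = 252 \cdot \frac{2}{9} \cdot \frac{1}{31} \left(-17 + 155\right) + \sqrt{-141} = 252 \cdot \frac{2}{9} \cdot \frac{1}{31} \cdot 138 + i \sqrt{141} = 252 \cdot \frac{92}{93} + i \sqrt{141} = \frac{7728}{31} + i \sqrt{141}$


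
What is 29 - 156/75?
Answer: 673/25 ≈ 26.920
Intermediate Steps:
29 - 156/75 = 29 + (1/75)*(-156) = 29 - 52/25 = 673/25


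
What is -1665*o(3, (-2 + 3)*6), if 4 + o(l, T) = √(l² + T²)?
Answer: 6660 - 4995*√5 ≈ -4509.2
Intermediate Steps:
o(l, T) = -4 + √(T² + l²) (o(l, T) = -4 + √(l² + T²) = -4 + √(T² + l²))
-1665*o(3, (-2 + 3)*6) = -1665*(-4 + √(((-2 + 3)*6)² + 3²)) = -1665*(-4 + √((1*6)² + 9)) = -1665*(-4 + √(6² + 9)) = -1665*(-4 + √(36 + 9)) = -1665*(-4 + √45) = -1665*(-4 + 3*√5) = 6660 - 4995*√5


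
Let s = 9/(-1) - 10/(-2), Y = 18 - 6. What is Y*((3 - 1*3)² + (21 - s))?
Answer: 300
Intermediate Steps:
Y = 12
s = -4 (s = 9*(-1) - 10*(-½) = -9 + 5 = -4)
Y*((3 - 1*3)² + (21 - s)) = 12*((3 - 1*3)² + (21 - 1*(-4))) = 12*((3 - 3)² + (21 + 4)) = 12*(0² + 25) = 12*(0 + 25) = 12*25 = 300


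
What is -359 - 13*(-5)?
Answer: -294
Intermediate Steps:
-359 - 13*(-5) = -359 + 65 = -294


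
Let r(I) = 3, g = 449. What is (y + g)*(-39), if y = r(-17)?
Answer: -17628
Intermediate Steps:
y = 3
(y + g)*(-39) = (3 + 449)*(-39) = 452*(-39) = -17628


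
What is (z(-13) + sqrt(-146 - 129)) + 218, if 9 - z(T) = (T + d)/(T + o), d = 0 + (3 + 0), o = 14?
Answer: 237 + 5*I*sqrt(11) ≈ 237.0 + 16.583*I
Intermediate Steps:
d = 3 (d = 0 + 3 = 3)
z(T) = 9 - (3 + T)/(14 + T) (z(T) = 9 - (T + 3)/(T + 14) = 9 - (3 + T)/(14 + T))
(z(-13) + sqrt(-146 - 129)) + 218 = ((123 + 8*(-13))/(14 - 13) + sqrt(-146 - 129)) + 218 = ((123 - 104)/1 + sqrt(-275)) + 218 = (1*19 + 5*I*sqrt(11)) + 218 = (19 + 5*I*sqrt(11)) + 218 = 237 + 5*I*sqrt(11)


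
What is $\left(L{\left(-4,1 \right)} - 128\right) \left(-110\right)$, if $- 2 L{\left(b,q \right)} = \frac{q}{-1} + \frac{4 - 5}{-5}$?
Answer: $14036$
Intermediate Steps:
$L{\left(b,q \right)} = - \frac{1}{10} + \frac{q}{2}$ ($L{\left(b,q \right)} = - \frac{\frac{q}{-1} + \frac{4 - 5}{-5}}{2} = - \frac{q \left(-1\right) + \left(4 - 5\right) \left(- \frac{1}{5}\right)}{2} = - \frac{- q - - \frac{1}{5}}{2} = - \frac{- q + \frac{1}{5}}{2} = - \frac{\frac{1}{5} - q}{2} = - \frac{1}{10} + \frac{q}{2}$)
$\left(L{\left(-4,1 \right)} - 128\right) \left(-110\right) = \left(\left(- \frac{1}{10} + \frac{1}{2} \cdot 1\right) - 128\right) \left(-110\right) = \left(\left(- \frac{1}{10} + \frac{1}{2}\right) - 128\right) \left(-110\right) = \left(\frac{2}{5} - 128\right) \left(-110\right) = \left(- \frac{638}{5}\right) \left(-110\right) = 14036$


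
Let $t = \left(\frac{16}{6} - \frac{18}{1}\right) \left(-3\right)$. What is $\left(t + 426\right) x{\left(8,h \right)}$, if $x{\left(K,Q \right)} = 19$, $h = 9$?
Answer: $8968$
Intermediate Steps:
$t = 46$ ($t = \left(16 \cdot \frac{1}{6} - 18\right) \left(-3\right) = \left(\frac{8}{3} - 18\right) \left(-3\right) = \left(- \frac{46}{3}\right) \left(-3\right) = 46$)
$\left(t + 426\right) x{\left(8,h \right)} = \left(46 + 426\right) 19 = 472 \cdot 19 = 8968$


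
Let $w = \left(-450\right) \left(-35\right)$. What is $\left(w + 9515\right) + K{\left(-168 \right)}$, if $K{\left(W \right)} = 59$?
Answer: $25324$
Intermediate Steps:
$w = 15750$
$\left(w + 9515\right) + K{\left(-168 \right)} = \left(15750 + 9515\right) + 59 = 25265 + 59 = 25324$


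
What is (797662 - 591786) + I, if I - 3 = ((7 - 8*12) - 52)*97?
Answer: 192202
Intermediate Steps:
I = -13674 (I = 3 + ((7 - 8*12) - 52)*97 = 3 + ((7 - 96) - 52)*97 = 3 + (-89 - 52)*97 = 3 - 141*97 = 3 - 13677 = -13674)
(797662 - 591786) + I = (797662 - 591786) - 13674 = 205876 - 13674 = 192202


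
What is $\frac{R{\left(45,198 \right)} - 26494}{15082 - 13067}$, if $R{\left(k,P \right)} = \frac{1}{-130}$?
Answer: $- \frac{3444221}{261950} \approx -13.148$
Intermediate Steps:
$R{\left(k,P \right)} = - \frac{1}{130}$
$\frac{R{\left(45,198 \right)} - 26494}{15082 - 13067} = \frac{- \frac{1}{130} - 26494}{15082 - 13067} = - \frac{3444221}{130 \cdot 2015} = \left(- \frac{3444221}{130}\right) \frac{1}{2015} = - \frac{3444221}{261950}$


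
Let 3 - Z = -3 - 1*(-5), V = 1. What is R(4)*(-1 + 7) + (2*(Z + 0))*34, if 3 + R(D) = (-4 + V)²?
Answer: 104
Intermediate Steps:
R(D) = 6 (R(D) = -3 + (-4 + 1)² = -3 + (-3)² = -3 + 9 = 6)
Z = 1 (Z = 3 - (-3 - 1*(-5)) = 3 - (-3 + 5) = 3 - 1*2 = 3 - 2 = 1)
R(4)*(-1 + 7) + (2*(Z + 0))*34 = 6*(-1 + 7) + (2*(1 + 0))*34 = 6*6 + (2*1)*34 = 36 + 2*34 = 36 + 68 = 104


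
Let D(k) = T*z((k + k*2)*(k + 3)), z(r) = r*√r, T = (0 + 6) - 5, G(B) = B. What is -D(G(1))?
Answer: -24*√3 ≈ -41.569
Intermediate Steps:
T = 1 (T = 6 - 5 = 1)
z(r) = r^(3/2)
D(k) = 3*√3*(k*(3 + k))^(3/2) (D(k) = 1*((k + k*2)*(k + 3))^(3/2) = 1*((k + 2*k)*(3 + k))^(3/2) = 1*((3*k)*(3 + k))^(3/2) = 1*(3*k*(3 + k))^(3/2) = 1*(3*√3*(k*(3 + k))^(3/2)) = 3*√3*(k*(3 + k))^(3/2))
-D(G(1)) = -3*√3*(1*(3 + 1))^(3/2) = -3*√3*(1*4)^(3/2) = -3*√3*4^(3/2) = -3*√3*8 = -24*√3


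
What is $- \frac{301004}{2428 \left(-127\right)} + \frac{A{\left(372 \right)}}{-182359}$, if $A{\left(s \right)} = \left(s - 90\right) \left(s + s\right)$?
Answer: $- \frac{2451191803}{14057872951} \approx -0.17436$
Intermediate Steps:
$A{\left(s \right)} = 2 s \left(-90 + s\right)$ ($A{\left(s \right)} = \left(-90 + s\right) 2 s = 2 s \left(-90 + s\right)$)
$- \frac{301004}{2428 \left(-127\right)} + \frac{A{\left(372 \right)}}{-182359} = - \frac{301004}{2428 \left(-127\right)} + \frac{2 \cdot 372 \left(-90 + 372\right)}{-182359} = - \frac{301004}{-308356} + 2 \cdot 372 \cdot 282 \left(- \frac{1}{182359}\right) = \left(-301004\right) \left(- \frac{1}{308356}\right) + 209808 \left(- \frac{1}{182359}\right) = \frac{75251}{77089} - \frac{209808}{182359} = - \frac{2451191803}{14057872951}$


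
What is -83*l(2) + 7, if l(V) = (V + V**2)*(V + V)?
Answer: -1985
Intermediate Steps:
l(V) = 2*V*(V + V**2) (l(V) = (V + V**2)*(2*V) = 2*V*(V + V**2))
-83*l(2) + 7 = -166*2**2*(1 + 2) + 7 = -166*4*3 + 7 = -83*24 + 7 = -1992 + 7 = -1985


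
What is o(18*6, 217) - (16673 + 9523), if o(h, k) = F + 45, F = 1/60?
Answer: -1569059/60 ≈ -26151.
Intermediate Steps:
F = 1/60 ≈ 0.016667
o(h, k) = 2701/60 (o(h, k) = 1/60 + 45 = 2701/60)
o(18*6, 217) - (16673 + 9523) = 2701/60 - (16673 + 9523) = 2701/60 - 1*26196 = 2701/60 - 26196 = -1569059/60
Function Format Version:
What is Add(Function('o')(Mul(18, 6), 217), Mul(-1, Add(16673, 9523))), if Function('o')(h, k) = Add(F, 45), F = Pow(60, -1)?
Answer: Rational(-1569059, 60) ≈ -26151.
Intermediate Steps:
F = Rational(1, 60) ≈ 0.016667
Function('o')(h, k) = Rational(2701, 60) (Function('o')(h, k) = Add(Rational(1, 60), 45) = Rational(2701, 60))
Add(Function('o')(Mul(18, 6), 217), Mul(-1, Add(16673, 9523))) = Add(Rational(2701, 60), Mul(-1, Add(16673, 9523))) = Add(Rational(2701, 60), Mul(-1, 26196)) = Add(Rational(2701, 60), -26196) = Rational(-1569059, 60)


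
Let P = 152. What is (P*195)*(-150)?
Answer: -4446000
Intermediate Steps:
(P*195)*(-150) = (152*195)*(-150) = 29640*(-150) = -4446000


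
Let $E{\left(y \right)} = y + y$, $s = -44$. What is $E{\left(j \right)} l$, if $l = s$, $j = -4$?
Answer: $352$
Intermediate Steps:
$E{\left(y \right)} = 2 y$
$l = -44$
$E{\left(j \right)} l = 2 \left(-4\right) \left(-44\right) = \left(-8\right) \left(-44\right) = 352$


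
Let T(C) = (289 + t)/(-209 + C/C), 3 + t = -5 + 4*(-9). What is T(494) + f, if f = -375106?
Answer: -78022293/208 ≈ -3.7511e+5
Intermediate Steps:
t = -44 (t = -3 + (-5 + 4*(-9)) = -3 + (-5 - 36) = -3 - 41 = -44)
T(C) = -245/208 (T(C) = (289 - 44)/(-209 + C/C) = 245/(-209 + 1) = 245/(-208) = 245*(-1/208) = -245/208)
T(494) + f = -245/208 - 375106 = -78022293/208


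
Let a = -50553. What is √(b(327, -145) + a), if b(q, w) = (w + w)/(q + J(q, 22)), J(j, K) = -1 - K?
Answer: I*√291999638/76 ≈ 224.84*I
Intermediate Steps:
b(q, w) = 2*w/(-23 + q) (b(q, w) = (w + w)/(q + (-1 - 1*22)) = (2*w)/(q + (-1 - 22)) = (2*w)/(q - 23) = (2*w)/(-23 + q) = 2*w/(-23 + q))
√(b(327, -145) + a) = √(2*(-145)/(-23 + 327) - 50553) = √(2*(-145)/304 - 50553) = √(2*(-145)*(1/304) - 50553) = √(-145/152 - 50553) = √(-7684201/152) = I*√291999638/76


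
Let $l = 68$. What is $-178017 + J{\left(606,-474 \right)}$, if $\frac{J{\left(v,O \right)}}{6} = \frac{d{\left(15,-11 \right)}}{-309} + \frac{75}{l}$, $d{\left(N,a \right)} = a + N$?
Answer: $- \frac{623392631}{3502} \approx -1.7801 \cdot 10^{5}$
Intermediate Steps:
$d{\left(N,a \right)} = N + a$
$J{\left(v,O \right)} = \frac{22903}{3502}$ ($J{\left(v,O \right)} = 6 \left(\frac{15 - 11}{-309} + \frac{75}{68}\right) = 6 \left(4 \left(- \frac{1}{309}\right) + 75 \cdot \frac{1}{68}\right) = 6 \left(- \frac{4}{309} + \frac{75}{68}\right) = 6 \cdot \frac{22903}{21012} = \frac{22903}{3502}$)
$-178017 + J{\left(606,-474 \right)} = -178017 + \frac{22903}{3502} = - \frac{623392631}{3502}$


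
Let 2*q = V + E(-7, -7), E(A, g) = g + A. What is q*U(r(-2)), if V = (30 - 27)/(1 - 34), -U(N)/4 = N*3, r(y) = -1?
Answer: -930/11 ≈ -84.545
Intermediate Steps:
E(A, g) = A + g
U(N) = -12*N (U(N) = -4*N*3 = -12*N)
V = -1/11 (V = 3/(-33) = 3*(-1/33) = -1/11 ≈ -0.090909)
q = -155/22 (q = (-1/11 + (-7 - 7))/2 = (-1/11 - 14)/2 = (½)*(-155/11) = -155/22 ≈ -7.0455)
q*U(r(-2)) = -(-930)*(-1)/11 = -155/22*12 = -930/11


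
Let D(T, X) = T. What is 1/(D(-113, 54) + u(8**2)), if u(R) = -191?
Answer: -1/304 ≈ -0.0032895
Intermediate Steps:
1/(D(-113, 54) + u(8**2)) = 1/(-113 - 191) = 1/(-304) = -1/304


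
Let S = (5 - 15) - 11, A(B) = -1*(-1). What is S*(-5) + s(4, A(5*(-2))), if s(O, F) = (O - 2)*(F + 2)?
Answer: 111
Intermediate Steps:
A(B) = 1
s(O, F) = (-2 + O)*(2 + F)
S = -21 (S = -10 - 11 = -21)
S*(-5) + s(4, A(5*(-2))) = -21*(-5) + (-4 - 2*1 + 2*4 + 1*4) = 105 + (-4 - 2 + 8 + 4) = 105 + 6 = 111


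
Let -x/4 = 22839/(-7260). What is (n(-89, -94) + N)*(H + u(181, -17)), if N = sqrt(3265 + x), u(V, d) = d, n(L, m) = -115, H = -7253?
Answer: 836050 - 1454*sqrt(9914690)/11 ≈ 4.1984e+5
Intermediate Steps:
x = 7613/605 (x = -91356/(-7260) = -91356*(-1)/7260 = -4*(-7613/2420) = 7613/605 ≈ 12.583)
N = sqrt(9914690)/55 (N = sqrt(3265 + 7613/605) = sqrt(1982938/605) = sqrt(9914690)/55 ≈ 57.250)
(n(-89, -94) + N)*(H + u(181, -17)) = (-115 + sqrt(9914690)/55)*(-7253 - 17) = (-115 + sqrt(9914690)/55)*(-7270) = 836050 - 1454*sqrt(9914690)/11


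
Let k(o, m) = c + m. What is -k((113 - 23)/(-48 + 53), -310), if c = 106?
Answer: 204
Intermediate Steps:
k(o, m) = 106 + m
-k((113 - 23)/(-48 + 53), -310) = -(106 - 310) = -1*(-204) = 204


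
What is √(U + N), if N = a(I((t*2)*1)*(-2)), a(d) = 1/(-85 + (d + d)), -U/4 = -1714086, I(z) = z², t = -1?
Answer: √69941565043/101 ≈ 2618.5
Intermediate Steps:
U = 6856344 (U = -4*(-1714086) = 6856344)
a(d) = 1/(-85 + 2*d)
N = -1/101 (N = 1/(-85 + 2*((-1*2*1)²*(-2))) = 1/(-85 + 2*((-2*1)²*(-2))) = 1/(-85 + 2*((-2)²*(-2))) = 1/(-85 + 2*(4*(-2))) = 1/(-85 + 2*(-8)) = 1/(-85 - 16) = 1/(-101) = -1/101 ≈ -0.0099010)
√(U + N) = √(6856344 - 1/101) = √(692490743/101) = √69941565043/101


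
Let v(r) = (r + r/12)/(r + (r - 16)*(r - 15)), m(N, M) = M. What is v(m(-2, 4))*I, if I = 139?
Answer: 1807/408 ≈ 4.4289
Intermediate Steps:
v(r) = 13*r/(12*(r + (-16 + r)*(-15 + r))) (v(r) = (r + r*(1/12))/(r + (-16 + r)*(-15 + r)) = (r + r/12)/(r + (-16 + r)*(-15 + r)) = (13*r/12)/(r + (-16 + r)*(-15 + r)) = 13*r/(12*(r + (-16 + r)*(-15 + r))))
v(m(-2, 4))*I = ((13/12)*4/(240 + 4² - 30*4))*139 = ((13/12)*4/(240 + 16 - 120))*139 = ((13/12)*4/136)*139 = ((13/12)*4*(1/136))*139 = (13/408)*139 = 1807/408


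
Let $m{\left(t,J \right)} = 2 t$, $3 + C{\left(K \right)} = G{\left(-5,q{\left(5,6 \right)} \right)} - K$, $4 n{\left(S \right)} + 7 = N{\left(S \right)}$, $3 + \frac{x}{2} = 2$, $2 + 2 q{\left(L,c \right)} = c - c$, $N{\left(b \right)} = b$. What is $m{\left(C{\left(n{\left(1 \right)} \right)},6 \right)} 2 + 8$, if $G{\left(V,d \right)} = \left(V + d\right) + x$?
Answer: $-30$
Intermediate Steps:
$q{\left(L,c \right)} = -1$ ($q{\left(L,c \right)} = -1 + \frac{c - c}{2} = -1 + \frac{1}{2} \cdot 0 = -1 + 0 = -1$)
$x = -2$ ($x = -6 + 2 \cdot 2 = -6 + 4 = -2$)
$G{\left(V,d \right)} = -2 + V + d$ ($G{\left(V,d \right)} = \left(V + d\right) - 2 = -2 + V + d$)
$n{\left(S \right)} = - \frac{7}{4} + \frac{S}{4}$
$C{\left(K \right)} = -11 - K$ ($C{\left(K \right)} = -3 - \left(8 + K\right) = -11 - K$)
$m{\left(C{\left(n{\left(1 \right)} \right)},6 \right)} 2 + 8 = 2 \left(-11 - \left(- \frac{7}{4} + \frac{1}{4} \cdot 1\right)\right) 2 + 8 = 2 \left(-11 - \left(- \frac{7}{4} + \frac{1}{4}\right)\right) 2 + 8 = 2 \left(-11 - - \frac{3}{2}\right) 2 + 8 = 2 \left(-11 + \frac{3}{2}\right) 2 + 8 = 2 \left(- \frac{19}{2}\right) 2 + 8 = \left(-19\right) 2 + 8 = -38 + 8 = -30$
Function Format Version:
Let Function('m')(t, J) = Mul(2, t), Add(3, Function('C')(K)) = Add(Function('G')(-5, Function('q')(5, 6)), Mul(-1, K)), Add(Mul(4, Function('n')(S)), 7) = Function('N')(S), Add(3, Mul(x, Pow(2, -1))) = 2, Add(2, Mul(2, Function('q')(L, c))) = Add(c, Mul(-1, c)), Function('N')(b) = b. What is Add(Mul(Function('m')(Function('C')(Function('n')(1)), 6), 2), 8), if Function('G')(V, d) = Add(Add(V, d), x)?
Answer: -30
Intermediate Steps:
Function('q')(L, c) = -1 (Function('q')(L, c) = Add(-1, Mul(Rational(1, 2), Add(c, Mul(-1, c)))) = Add(-1, Mul(Rational(1, 2), 0)) = Add(-1, 0) = -1)
x = -2 (x = Add(-6, Mul(2, 2)) = Add(-6, 4) = -2)
Function('G')(V, d) = Add(-2, V, d) (Function('G')(V, d) = Add(Add(V, d), -2) = Add(-2, V, d))
Function('n')(S) = Add(Rational(-7, 4), Mul(Rational(1, 4), S))
Function('C')(K) = Add(-11, Mul(-1, K)) (Function('C')(K) = Add(-3, Add(Add(-2, -5, -1), Mul(-1, K))) = Add(-3, Add(-8, Mul(-1, K))) = Add(-11, Mul(-1, K)))
Add(Mul(Function('m')(Function('C')(Function('n')(1)), 6), 2), 8) = Add(Mul(Mul(2, Add(-11, Mul(-1, Add(Rational(-7, 4), Mul(Rational(1, 4), 1))))), 2), 8) = Add(Mul(Mul(2, Add(-11, Mul(-1, Add(Rational(-7, 4), Rational(1, 4))))), 2), 8) = Add(Mul(Mul(2, Add(-11, Mul(-1, Rational(-3, 2)))), 2), 8) = Add(Mul(Mul(2, Add(-11, Rational(3, 2))), 2), 8) = Add(Mul(Mul(2, Rational(-19, 2)), 2), 8) = Add(Mul(-19, 2), 8) = Add(-38, 8) = -30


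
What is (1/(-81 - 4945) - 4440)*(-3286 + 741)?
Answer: 56792797345/5026 ≈ 1.1300e+7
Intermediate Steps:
(1/(-81 - 4945) - 4440)*(-3286 + 741) = (1/(-5026) - 4440)*(-2545) = (-1/5026 - 4440)*(-2545) = -22315441/5026*(-2545) = 56792797345/5026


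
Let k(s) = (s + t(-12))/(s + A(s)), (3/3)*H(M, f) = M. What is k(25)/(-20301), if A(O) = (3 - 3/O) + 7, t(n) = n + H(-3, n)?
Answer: -125/8851236 ≈ -1.4122e-5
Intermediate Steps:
H(M, f) = M
t(n) = -3 + n (t(n) = n - 3 = -3 + n)
A(O) = 10 - 3/O
k(s) = (-15 + s)/(10 + s - 3/s) (k(s) = (s + (-3 - 12))/(s + (10 - 3/s)) = (s - 15)/(10 + s - 3/s) = (-15 + s)/(10 + s - 3/s))
k(25)/(-20301) = (25*(-15 + 25)/(-3 + 25**2 + 10*25))/(-20301) = (25*10/(-3 + 625 + 250))*(-1/20301) = (25*10/872)*(-1/20301) = (25*(1/872)*10)*(-1/20301) = (125/436)*(-1/20301) = -125/8851236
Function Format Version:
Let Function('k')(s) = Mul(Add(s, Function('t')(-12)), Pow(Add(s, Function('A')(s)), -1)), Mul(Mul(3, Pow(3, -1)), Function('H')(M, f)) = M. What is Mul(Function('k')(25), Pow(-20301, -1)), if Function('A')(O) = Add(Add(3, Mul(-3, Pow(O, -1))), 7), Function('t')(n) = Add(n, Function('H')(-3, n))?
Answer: Rational(-125, 8851236) ≈ -1.4122e-5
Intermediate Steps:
Function('H')(M, f) = M
Function('t')(n) = Add(-3, n) (Function('t')(n) = Add(n, -3) = Add(-3, n))
Function('A')(O) = Add(10, Mul(-3, Pow(O, -1)))
Function('k')(s) = Mul(Pow(Add(10, s, Mul(-3, Pow(s, -1))), -1), Add(-15, s)) (Function('k')(s) = Mul(Add(s, Add(-3, -12)), Pow(Add(s, Add(10, Mul(-3, Pow(s, -1)))), -1)) = Mul(Add(s, -15), Pow(Add(10, s, Mul(-3, Pow(s, -1))), -1)) = Mul(Add(-15, s), Pow(Add(10, s, Mul(-3, Pow(s, -1))), -1)) = Mul(Pow(Add(10, s, Mul(-3, Pow(s, -1))), -1), Add(-15, s)))
Mul(Function('k')(25), Pow(-20301, -1)) = Mul(Mul(25, Pow(Add(-3, Pow(25, 2), Mul(10, 25)), -1), Add(-15, 25)), Pow(-20301, -1)) = Mul(Mul(25, Pow(Add(-3, 625, 250), -1), 10), Rational(-1, 20301)) = Mul(Mul(25, Pow(872, -1), 10), Rational(-1, 20301)) = Mul(Mul(25, Rational(1, 872), 10), Rational(-1, 20301)) = Mul(Rational(125, 436), Rational(-1, 20301)) = Rational(-125, 8851236)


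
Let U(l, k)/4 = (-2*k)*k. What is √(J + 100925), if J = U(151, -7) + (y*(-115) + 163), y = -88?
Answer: 4*√6926 ≈ 332.89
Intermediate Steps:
U(l, k) = -8*k² (U(l, k) = 4*((-2*k)*k) = 4*(-2*k²) = -8*k²)
J = 9891 (J = -8*(-7)² + (-88*(-115) + 163) = -8*49 + (10120 + 163) = -392 + 10283 = 9891)
√(J + 100925) = √(9891 + 100925) = √110816 = 4*√6926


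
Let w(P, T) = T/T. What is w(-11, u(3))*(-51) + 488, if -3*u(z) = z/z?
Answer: 437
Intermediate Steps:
u(z) = -⅓ (u(z) = -z/(3*z) = -⅓*1 = -⅓)
w(P, T) = 1
w(-11, u(3))*(-51) + 488 = 1*(-51) + 488 = -51 + 488 = 437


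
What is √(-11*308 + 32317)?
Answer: √28929 ≈ 170.09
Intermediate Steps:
√(-11*308 + 32317) = √(-3388 + 32317) = √28929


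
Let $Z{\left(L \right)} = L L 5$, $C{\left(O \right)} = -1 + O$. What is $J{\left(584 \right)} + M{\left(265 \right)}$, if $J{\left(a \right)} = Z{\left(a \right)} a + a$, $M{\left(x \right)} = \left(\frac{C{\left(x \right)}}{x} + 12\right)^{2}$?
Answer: $\frac{69935973064536}{70225} \approx 9.9588 \cdot 10^{8}$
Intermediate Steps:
$Z{\left(L \right)} = 5 L^{2}$ ($Z{\left(L \right)} = L^{2} \cdot 5 = 5 L^{2}$)
$M{\left(x \right)} = \left(12 + \frac{-1 + x}{x}\right)^{2}$ ($M{\left(x \right)} = \left(\frac{-1 + x}{x} + 12\right)^{2} = \left(12 + \frac{-1 + x}{x}\right)^{2}$)
$J{\left(a \right)} = a + 5 a^{3}$ ($J{\left(a \right)} = 5 a^{2} a + a = 5 a^{3} + a = a + 5 a^{3}$)
$J{\left(584 \right)} + M{\left(265 \right)} = \left(584 + 5 \cdot 584^{3}\right) + \frac{\left(-1 + 13 \cdot 265\right)^{2}}{70225} = \left(584 + 5 \cdot 199176704\right) + \frac{\left(-1 + 3445\right)^{2}}{70225} = \left(584 + 995883520\right) + \frac{3444^{2}}{70225} = 995884104 + \frac{1}{70225} \cdot 11861136 = 995884104 + \frac{11861136}{70225} = \frac{69935973064536}{70225}$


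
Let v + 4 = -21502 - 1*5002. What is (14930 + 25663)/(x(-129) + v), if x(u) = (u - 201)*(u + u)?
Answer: 1933/2792 ≈ 0.69234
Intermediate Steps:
x(u) = 2*u*(-201 + u) (x(u) = (-201 + u)*(2*u) = 2*u*(-201 + u))
v = -26508 (v = -4 + (-21502 - 1*5002) = -4 + (-21502 - 5002) = -4 - 26504 = -26508)
(14930 + 25663)/(x(-129) + v) = (14930 + 25663)/(2*(-129)*(-201 - 129) - 26508) = 40593/(2*(-129)*(-330) - 26508) = 40593/(85140 - 26508) = 40593/58632 = 40593*(1/58632) = 1933/2792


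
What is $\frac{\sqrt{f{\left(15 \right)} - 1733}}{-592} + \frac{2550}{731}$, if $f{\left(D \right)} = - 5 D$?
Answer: $\frac{150}{43} - \frac{i \sqrt{113}}{148} \approx 3.4884 - 0.071825 i$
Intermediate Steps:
$\frac{\sqrt{f{\left(15 \right)} - 1733}}{-592} + \frac{2550}{731} = \frac{\sqrt{\left(-5\right) 15 - 1733}}{-592} + \frac{2550}{731} = \sqrt{-75 - 1733} \left(- \frac{1}{592}\right) + 2550 \cdot \frac{1}{731} = \sqrt{-1808} \left(- \frac{1}{592}\right) + \frac{150}{43} = 4 i \sqrt{113} \left(- \frac{1}{592}\right) + \frac{150}{43} = - \frac{i \sqrt{113}}{148} + \frac{150}{43} = \frac{150}{43} - \frac{i \sqrt{113}}{148}$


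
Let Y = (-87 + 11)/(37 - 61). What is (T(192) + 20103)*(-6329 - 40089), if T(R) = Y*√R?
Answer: -933141054 - 3527768*√3/3 ≈ -9.3518e+8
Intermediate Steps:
Y = 19/6 (Y = -76/(-24) = -76*(-1/24) = 19/6 ≈ 3.1667)
T(R) = 19*√R/6
(T(192) + 20103)*(-6329 - 40089) = (19*√192/6 + 20103)*(-6329 - 40089) = (19*(8*√3)/6 + 20103)*(-46418) = (76*√3/3 + 20103)*(-46418) = (20103 + 76*√3/3)*(-46418) = -933141054 - 3527768*√3/3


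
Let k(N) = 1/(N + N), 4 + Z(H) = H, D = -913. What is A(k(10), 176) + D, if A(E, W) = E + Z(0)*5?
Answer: -18659/20 ≈ -932.95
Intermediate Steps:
Z(H) = -4 + H
k(N) = 1/(2*N)
A(E, W) = -20 + E (A(E, W) = E + (-4 + 0)*5 = E - 4*5 = E - 20 = -20 + E)
A(k(10), 176) + D = (-20 + (½)/10) - 913 = (-20 + (½)*(⅒)) - 913 = (-20 + 1/20) - 913 = -399/20 - 913 = -18659/20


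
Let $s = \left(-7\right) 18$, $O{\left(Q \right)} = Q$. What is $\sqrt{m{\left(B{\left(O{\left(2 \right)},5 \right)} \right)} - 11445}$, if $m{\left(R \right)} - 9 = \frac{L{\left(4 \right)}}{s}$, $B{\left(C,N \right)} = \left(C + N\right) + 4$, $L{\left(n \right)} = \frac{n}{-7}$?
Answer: $\frac{i \sqrt{5043274}}{21} \approx 106.94 i$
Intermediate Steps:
$L{\left(n \right)} = - \frac{n}{7}$ ($L{\left(n \right)} = n \left(- \frac{1}{7}\right) = - \frac{n}{7}$)
$s = -126$
$B{\left(C,N \right)} = 4 + C + N$
$m{\left(R \right)} = \frac{3971}{441}$ ($m{\left(R \right)} = 9 + \frac{\left(- \frac{1}{7}\right) 4}{-126} = 9 - - \frac{2}{441} = 9 + \frac{2}{441} = \frac{3971}{441}$)
$\sqrt{m{\left(B{\left(O{\left(2 \right)},5 \right)} \right)} - 11445} = \sqrt{\frac{3971}{441} - 11445} = \sqrt{- \frac{5043274}{441}} = \frac{i \sqrt{5043274}}{21}$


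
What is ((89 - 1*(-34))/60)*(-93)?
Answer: -3813/20 ≈ -190.65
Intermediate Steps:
((89 - 1*(-34))/60)*(-93) = ((89 + 34)/60)*(-93) = ((1/60)*123)*(-93) = (41/20)*(-93) = -3813/20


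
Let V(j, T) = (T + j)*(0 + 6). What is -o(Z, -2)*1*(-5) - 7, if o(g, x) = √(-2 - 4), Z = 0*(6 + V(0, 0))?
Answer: -7 + 5*I*√6 ≈ -7.0 + 12.247*I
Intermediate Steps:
V(j, T) = 6*T + 6*j (V(j, T) = (T + j)*6 = 6*T + 6*j)
Z = 0 (Z = 0*(6 + (6*0 + 6*0)) = 0*(6 + (0 + 0)) = 0*(6 + 0) = 0*6 = 0)
o(g, x) = I*√6 (o(g, x) = √(-6) = I*√6)
-o(Z, -2)*1*(-5) - 7 = -(I*√6)*1*(-5) - 7 = -I*√6*(-5) - 7 = -(-5)*I*√6 - 7 = 5*I*√6 - 7 = -7 + 5*I*√6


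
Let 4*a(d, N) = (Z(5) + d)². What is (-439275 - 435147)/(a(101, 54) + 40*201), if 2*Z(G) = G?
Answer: -4663584/57163 ≈ -81.584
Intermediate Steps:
Z(G) = G/2
a(d, N) = (5/2 + d)²/4 (a(d, N) = ((½)*5 + d)²/4 = (5/2 + d)²/4)
(-439275 - 435147)/(a(101, 54) + 40*201) = (-439275 - 435147)/((5 + 2*101)²/16 + 40*201) = -874422/((5 + 202)²/16 + 8040) = -874422/((1/16)*207² + 8040) = -874422/((1/16)*42849 + 8040) = -874422/(42849/16 + 8040) = -874422/171489/16 = -874422*16/171489 = -4663584/57163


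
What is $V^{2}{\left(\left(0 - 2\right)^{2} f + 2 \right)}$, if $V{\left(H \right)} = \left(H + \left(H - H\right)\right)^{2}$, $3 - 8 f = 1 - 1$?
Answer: $\frac{2401}{16} \approx 150.06$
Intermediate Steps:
$f = \frac{3}{8}$ ($f = \frac{3}{8} - \frac{1 - 1}{8} = \frac{3}{8} - 0 = \frac{3}{8} + 0 = \frac{3}{8} \approx 0.375$)
$V{\left(H \right)} = H^{2}$ ($V{\left(H \right)} = \left(H + 0\right)^{2} = H^{2}$)
$V^{2}{\left(\left(0 - 2\right)^{2} f + 2 \right)} = \left(\left(\left(0 - 2\right)^{2} \cdot \frac{3}{8} + 2\right)^{2}\right)^{2} = \left(\left(\left(-2\right)^{2} \cdot \frac{3}{8} + 2\right)^{2}\right)^{2} = \left(\left(4 \cdot \frac{3}{8} + 2\right)^{2}\right)^{2} = \left(\left(\frac{3}{2} + 2\right)^{2}\right)^{2} = \left(\left(\frac{7}{2}\right)^{2}\right)^{2} = \left(\frac{49}{4}\right)^{2} = \frac{2401}{16}$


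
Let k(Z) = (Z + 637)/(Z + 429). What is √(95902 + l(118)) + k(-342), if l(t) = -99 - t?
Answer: 295/87 + √95685 ≈ 312.72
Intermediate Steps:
k(Z) = (637 + Z)/(429 + Z)
√(95902 + l(118)) + k(-342) = √(95902 + (-99 - 1*118)) + (637 - 342)/(429 - 342) = √(95902 + (-99 - 118)) + 295/87 = √(95902 - 217) + (1/87)*295 = √95685 + 295/87 = 295/87 + √95685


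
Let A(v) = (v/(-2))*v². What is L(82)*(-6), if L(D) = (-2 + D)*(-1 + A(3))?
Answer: 6960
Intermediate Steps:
A(v) = -v³/2 (A(v) = (v*(-½))*v² = (-v/2)*v² = -v³/2)
L(D) = 29 - 29*D/2 (L(D) = (-2 + D)*(-1 - ½*3³) = (-2 + D)*(-1 - ½*27) = (-2 + D)*(-1 - 27/2) = (-2 + D)*(-29/2) = 29 - 29*D/2)
L(82)*(-6) = (29 - 29/2*82)*(-6) = (29 - 1189)*(-6) = -1160*(-6) = 6960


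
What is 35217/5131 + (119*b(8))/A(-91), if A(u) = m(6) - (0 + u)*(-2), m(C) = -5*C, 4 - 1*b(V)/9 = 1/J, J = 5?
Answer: -9582957/776980 ≈ -12.334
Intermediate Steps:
b(V) = 171/5 (b(V) = 36 - 9/5 = 171/5)
A(u) = -30 + 2*u (A(u) = -5*6 - (0 + u)*(-2) = -30 - u*(-2) = -30 - (-2)*u = -30 + 2*u)
35217/5131 + (119*b(8))/A(-91) = 35217/5131 + (119*(171/5))/(-30 + 2*(-91)) = 35217*(1/5131) + 20349/(5*(-30 - 182)) = 5031/733 + (20349/5)/(-212) = 5031/733 + (20349/5)*(-1/212) = 5031/733 - 20349/1060 = -9582957/776980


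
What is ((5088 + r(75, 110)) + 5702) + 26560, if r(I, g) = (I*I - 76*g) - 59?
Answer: 34556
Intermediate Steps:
r(I, g) = -59 + I**2 - 76*g (r(I, g) = (I**2 - 76*g) - 59 = -59 + I**2 - 76*g)
((5088 + r(75, 110)) + 5702) + 26560 = ((5088 + (-59 + 75**2 - 76*110)) + 5702) + 26560 = ((5088 + (-59 + 5625 - 8360)) + 5702) + 26560 = ((5088 - 2794) + 5702) + 26560 = (2294 + 5702) + 26560 = 7996 + 26560 = 34556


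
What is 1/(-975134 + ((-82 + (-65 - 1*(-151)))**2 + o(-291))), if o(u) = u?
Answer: -1/975409 ≈ -1.0252e-6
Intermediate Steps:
1/(-975134 + ((-82 + (-65 - 1*(-151)))**2 + o(-291))) = 1/(-975134 + ((-82 + (-65 - 1*(-151)))**2 - 291)) = 1/(-975134 + ((-82 + (-65 + 151))**2 - 291)) = 1/(-975134 + ((-82 + 86)**2 - 291)) = 1/(-975134 + (4**2 - 291)) = 1/(-975134 + (16 - 291)) = 1/(-975134 - 275) = 1/(-975409) = -1/975409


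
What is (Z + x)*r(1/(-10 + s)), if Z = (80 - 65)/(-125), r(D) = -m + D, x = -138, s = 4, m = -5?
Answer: -33379/50 ≈ -667.58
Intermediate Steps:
r(D) = 5 + D (r(D) = -1*(-5) + D = 5 + D)
Z = -3/25 (Z = 15*(-1/125) = -3/25 ≈ -0.12000)
(Z + x)*r(1/(-10 + s)) = (-3/25 - 138)*(5 + 1/(-10 + 4)) = -3453*(5 + 1/(-6))/25 = -3453*(5 - 1/6)/25 = -3453/25*29/6 = -33379/50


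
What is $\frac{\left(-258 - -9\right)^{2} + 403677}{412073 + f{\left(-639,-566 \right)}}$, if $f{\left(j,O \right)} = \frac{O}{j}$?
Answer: $\frac{297568242}{263315213} \approx 1.1301$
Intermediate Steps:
$\frac{\left(-258 - -9\right)^{2} + 403677}{412073 + f{\left(-639,-566 \right)}} = \frac{\left(-258 - -9\right)^{2} + 403677}{412073 - \frac{566}{-639}} = \frac{\left(-258 + \left(-153 + 162\right)\right)^{2} + 403677}{412073 - - \frac{566}{639}} = \frac{\left(-258 + 9\right)^{2} + 403677}{412073 + \frac{566}{639}} = \frac{\left(-249\right)^{2} + 403677}{\frac{263315213}{639}} = \left(62001 + 403677\right) \frac{639}{263315213} = 465678 \cdot \frac{639}{263315213} = \frac{297568242}{263315213}$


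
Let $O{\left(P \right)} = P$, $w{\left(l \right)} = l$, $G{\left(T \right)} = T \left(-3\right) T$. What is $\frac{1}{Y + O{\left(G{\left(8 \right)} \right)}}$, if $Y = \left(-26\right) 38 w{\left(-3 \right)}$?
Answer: $\frac{1}{2772} \approx 0.00036075$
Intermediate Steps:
$G{\left(T \right)} = - 3 T^{2}$ ($G{\left(T \right)} = - 3 T T = - 3 T^{2}$)
$Y = 2964$ ($Y = \left(-26\right) 38 \left(-3\right) = \left(-988\right) \left(-3\right) = 2964$)
$\frac{1}{Y + O{\left(G{\left(8 \right)} \right)}} = \frac{1}{2964 - 3 \cdot 8^{2}} = \frac{1}{2964 - 192} = \frac{1}{2772}$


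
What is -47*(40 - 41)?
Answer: 47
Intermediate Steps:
-47*(40 - 41) = -47*(-1) = 47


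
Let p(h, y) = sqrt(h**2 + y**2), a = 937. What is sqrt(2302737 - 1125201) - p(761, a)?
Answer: -sqrt(1457090) + 8*sqrt(18399) ≈ -121.96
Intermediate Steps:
sqrt(2302737 - 1125201) - p(761, a) = sqrt(2302737 - 1125201) - sqrt(761**2 + 937**2) = sqrt(1177536) - sqrt(579121 + 877969) = 8*sqrt(18399) - sqrt(1457090) = -sqrt(1457090) + 8*sqrt(18399)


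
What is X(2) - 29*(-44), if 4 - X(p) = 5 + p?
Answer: 1273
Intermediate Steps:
X(p) = -1 - p (X(p) = 4 - (5 + p) = 4 + (-5 - p) = -1 - p)
X(2) - 29*(-44) = (-1 - 1*2) - 29*(-44) = (-1 - 2) + 1276 = -3 + 1276 = 1273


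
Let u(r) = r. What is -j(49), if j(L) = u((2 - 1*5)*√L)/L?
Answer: 3/7 ≈ 0.42857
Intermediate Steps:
j(L) = -3/√L (j(L) = ((2 - 1*5)*√L)/L = ((2 - 5)*√L)/L = (-3*√L)/L = -3/√L)
-j(49) = -(-3)/√49 = -(-3)/7 = -1*(-3/7) = 3/7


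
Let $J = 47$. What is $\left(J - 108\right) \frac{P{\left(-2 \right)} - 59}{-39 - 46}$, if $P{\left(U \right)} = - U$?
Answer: $- \frac{3477}{85} \approx -40.906$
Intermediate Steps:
$\left(J - 108\right) \frac{P{\left(-2 \right)} - 59}{-39 - 46} = \left(47 - 108\right) \frac{\left(-1\right) \left(-2\right) - 59}{-39 - 46} = - 61 \frac{2 - 59}{-85} = - 61 \left(\left(-57\right) \left(- \frac{1}{85}\right)\right) = \left(-61\right) \frac{57}{85} = - \frac{3477}{85}$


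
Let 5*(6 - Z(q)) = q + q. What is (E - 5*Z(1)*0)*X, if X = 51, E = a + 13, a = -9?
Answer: 204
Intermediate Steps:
Z(q) = 6 - 2*q/5 (Z(q) = 6 - (q + q)/5 = 6 - 2*q/5)
E = 4 (E = -9 + 13 = 4)
(E - 5*Z(1)*0)*X = (4 - 5*(6 - ⅖*1)*0)*51 = (4 - 5*(6 - ⅖)*0)*51 = (4 - 5*28/5*0)*51 = (4 - 28*0)*51 = (4 + 0)*51 = 4*51 = 204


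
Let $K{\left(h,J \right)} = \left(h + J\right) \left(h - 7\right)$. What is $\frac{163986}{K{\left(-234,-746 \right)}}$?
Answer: $\frac{81993}{118090} \approx 0.69433$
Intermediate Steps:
$K{\left(h,J \right)} = \left(-7 + h\right) \left(J + h\right)$ ($K{\left(h,J \right)} = \left(J + h\right) \left(-7 + h\right) = \left(-7 + h\right) \left(J + h\right)$)
$\frac{163986}{K{\left(-234,-746 \right)}} = \frac{163986}{\left(-234\right)^{2} - -5222 - -1638 - -174564} = \frac{163986}{54756 + 5222 + 1638 + 174564} = \frac{163986}{236180} = 163986 \cdot \frac{1}{236180} = \frac{81993}{118090}$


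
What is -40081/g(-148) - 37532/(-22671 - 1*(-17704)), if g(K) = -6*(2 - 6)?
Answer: -198181559/119208 ≈ -1662.5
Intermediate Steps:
g(K) = 24 (g(K) = -6*(-4) = 24)
-40081/g(-148) - 37532/(-22671 - 1*(-17704)) = -40081/24 - 37532/(-22671 - 1*(-17704)) = -40081*1/24 - 37532/(-22671 + 17704) = -40081/24 - 37532/(-4967) = -40081/24 - 37532*(-1/4967) = -40081/24 + 37532/4967 = -198181559/119208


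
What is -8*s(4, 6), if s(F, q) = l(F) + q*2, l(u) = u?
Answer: -128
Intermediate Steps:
s(F, q) = F + 2*q (s(F, q) = F + q*2 = F + 2*q)
-8*s(4, 6) = -8*(4 + 2*6) = -8*(4 + 12) = -8*16 = -128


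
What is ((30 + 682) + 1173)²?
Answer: 3553225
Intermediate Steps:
((30 + 682) + 1173)² = (712 + 1173)² = 1885² = 3553225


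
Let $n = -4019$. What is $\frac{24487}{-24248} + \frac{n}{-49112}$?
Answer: $- \frac{2466859}{2658187} \approx -0.92802$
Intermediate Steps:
$\frac{24487}{-24248} + \frac{n}{-49112} = \frac{24487}{-24248} - \frac{4019}{-49112} = 24487 \left(- \frac{1}{24248}\right) - - \frac{4019}{49112} = - \frac{24487}{24248} + \frac{4019}{49112} = - \frac{2466859}{2658187}$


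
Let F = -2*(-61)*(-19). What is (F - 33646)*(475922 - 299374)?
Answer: -6349372272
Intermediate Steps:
F = -2318 (F = 122*(-19) = -2318)
(F - 33646)*(475922 - 299374) = (-2318 - 33646)*(475922 - 299374) = -35964*176548 = -6349372272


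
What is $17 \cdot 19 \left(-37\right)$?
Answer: $-11951$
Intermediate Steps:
$17 \cdot 19 \left(-37\right) = 323 \left(-37\right) = -11951$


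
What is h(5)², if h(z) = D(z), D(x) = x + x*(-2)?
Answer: 25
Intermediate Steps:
D(x) = -x (D(x) = x - 2*x = -x)
h(z) = -z
h(5)² = (-1*5)² = (-5)² = 25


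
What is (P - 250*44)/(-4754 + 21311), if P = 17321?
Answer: 2107/5519 ≈ 0.38177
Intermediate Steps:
(P - 250*44)/(-4754 + 21311) = (17321 - 250*44)/(-4754 + 21311) = (17321 - 11000)/16557 = 6321*(1/16557) = 2107/5519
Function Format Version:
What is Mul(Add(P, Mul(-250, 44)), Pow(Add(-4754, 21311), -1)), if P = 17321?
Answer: Rational(2107, 5519) ≈ 0.38177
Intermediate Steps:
Mul(Add(P, Mul(-250, 44)), Pow(Add(-4754, 21311), -1)) = Mul(Add(17321, Mul(-250, 44)), Pow(Add(-4754, 21311), -1)) = Mul(Add(17321, -11000), Pow(16557, -1)) = Mul(6321, Rational(1, 16557)) = Rational(2107, 5519)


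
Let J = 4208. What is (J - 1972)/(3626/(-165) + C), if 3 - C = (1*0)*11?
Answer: -368940/3131 ≈ -117.83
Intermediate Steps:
C = 3 (C = 3 - 1*0*11 = 3 - 0*11 = 3 - 1*0 = 3 + 0 = 3)
(J - 1972)/(3626/(-165) + C) = (4208 - 1972)/(3626/(-165) + 3) = 2236/(3626*(-1/165) + 3) = 2236/(-3626/165 + 3) = 2236/(-3131/165) = 2236*(-165/3131) = -368940/3131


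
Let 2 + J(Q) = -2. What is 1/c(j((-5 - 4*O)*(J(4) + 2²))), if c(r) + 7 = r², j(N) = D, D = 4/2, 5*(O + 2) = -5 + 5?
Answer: -⅓ ≈ -0.33333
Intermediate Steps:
O = -2 (O = -2 + (-5 + 5)/5 = -2 + (⅕)*0 = -2 + 0 = -2)
J(Q) = -4 (J(Q) = -2 - 2 = -4)
D = 2 (D = 4*(½) = 2)
j(N) = 2
c(r) = -7 + r²
1/c(j((-5 - 4*O)*(J(4) + 2²))) = 1/(-7 + 2²) = 1/(-7 + 4) = 1/(-3) = -⅓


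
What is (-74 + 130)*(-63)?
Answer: -3528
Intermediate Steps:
(-74 + 130)*(-63) = 56*(-63) = -3528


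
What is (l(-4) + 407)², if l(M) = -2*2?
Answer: 162409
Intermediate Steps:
l(M) = -4
(l(-4) + 407)² = (-4 + 407)² = 403² = 162409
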